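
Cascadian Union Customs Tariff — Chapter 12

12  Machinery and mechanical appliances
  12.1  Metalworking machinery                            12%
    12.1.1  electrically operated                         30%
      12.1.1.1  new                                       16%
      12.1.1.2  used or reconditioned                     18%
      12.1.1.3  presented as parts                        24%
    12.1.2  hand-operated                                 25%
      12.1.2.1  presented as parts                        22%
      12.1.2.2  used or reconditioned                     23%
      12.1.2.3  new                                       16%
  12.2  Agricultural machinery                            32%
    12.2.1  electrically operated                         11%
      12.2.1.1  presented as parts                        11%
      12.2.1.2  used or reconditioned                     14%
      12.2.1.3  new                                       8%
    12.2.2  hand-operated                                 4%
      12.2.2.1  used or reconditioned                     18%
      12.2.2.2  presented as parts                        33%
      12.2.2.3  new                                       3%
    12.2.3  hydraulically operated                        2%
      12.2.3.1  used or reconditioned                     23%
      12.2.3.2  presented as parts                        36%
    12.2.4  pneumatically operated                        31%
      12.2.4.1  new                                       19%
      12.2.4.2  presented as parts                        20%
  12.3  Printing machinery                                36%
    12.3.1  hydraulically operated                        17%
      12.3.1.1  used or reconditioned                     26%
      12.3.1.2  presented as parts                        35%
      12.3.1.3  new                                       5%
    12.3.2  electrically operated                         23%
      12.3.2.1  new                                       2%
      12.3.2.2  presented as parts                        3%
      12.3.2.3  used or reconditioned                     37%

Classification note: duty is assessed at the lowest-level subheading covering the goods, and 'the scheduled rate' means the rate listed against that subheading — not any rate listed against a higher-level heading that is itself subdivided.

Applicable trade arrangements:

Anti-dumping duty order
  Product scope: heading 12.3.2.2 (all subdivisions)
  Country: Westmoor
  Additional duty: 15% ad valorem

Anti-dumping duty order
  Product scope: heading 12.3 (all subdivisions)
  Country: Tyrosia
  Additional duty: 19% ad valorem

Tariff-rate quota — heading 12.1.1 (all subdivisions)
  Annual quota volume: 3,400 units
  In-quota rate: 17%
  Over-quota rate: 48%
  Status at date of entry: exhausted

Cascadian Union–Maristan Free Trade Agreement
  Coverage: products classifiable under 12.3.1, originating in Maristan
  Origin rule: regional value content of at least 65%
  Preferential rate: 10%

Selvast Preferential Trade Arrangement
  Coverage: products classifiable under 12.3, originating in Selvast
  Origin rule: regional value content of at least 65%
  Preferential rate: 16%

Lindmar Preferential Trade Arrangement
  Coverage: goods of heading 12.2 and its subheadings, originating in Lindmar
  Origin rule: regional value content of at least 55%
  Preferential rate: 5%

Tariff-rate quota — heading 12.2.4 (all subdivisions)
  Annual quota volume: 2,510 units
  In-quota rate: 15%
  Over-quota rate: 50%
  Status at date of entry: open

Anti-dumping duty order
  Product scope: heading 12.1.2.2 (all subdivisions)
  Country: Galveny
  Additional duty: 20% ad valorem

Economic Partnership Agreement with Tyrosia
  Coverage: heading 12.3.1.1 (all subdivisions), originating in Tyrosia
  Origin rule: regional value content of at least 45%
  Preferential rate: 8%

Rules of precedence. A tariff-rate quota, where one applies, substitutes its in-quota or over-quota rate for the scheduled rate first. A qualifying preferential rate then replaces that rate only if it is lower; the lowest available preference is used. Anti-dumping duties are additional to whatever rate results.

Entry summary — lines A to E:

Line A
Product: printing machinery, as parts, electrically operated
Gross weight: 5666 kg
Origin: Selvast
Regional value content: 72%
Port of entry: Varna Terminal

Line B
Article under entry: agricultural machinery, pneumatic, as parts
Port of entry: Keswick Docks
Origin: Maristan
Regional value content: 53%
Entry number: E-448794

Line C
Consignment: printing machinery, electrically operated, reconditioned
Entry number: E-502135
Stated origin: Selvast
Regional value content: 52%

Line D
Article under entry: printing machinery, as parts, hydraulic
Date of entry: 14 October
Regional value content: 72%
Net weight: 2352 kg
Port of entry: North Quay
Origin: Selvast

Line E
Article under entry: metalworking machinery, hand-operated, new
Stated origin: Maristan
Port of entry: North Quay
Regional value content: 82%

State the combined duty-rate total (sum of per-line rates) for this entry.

87%

Line A: printing → 12.3; electrically operated → 12.3.2; as parts → 12.3.2.2. Scheduled 3%. Selvast agreement on 12.3: RVC ≥ 65% → 16% available; preference 16% not lower than 3% → no reduction. → 3%.
Line B: agricultural → 12.2; pneumatic → 12.2.4; as parts → 12.2.4.2. Scheduled 20%. quota on 12.2.4 open → in-quota 15%; Maristan agreement on 12.3.1: 12.2.4.2 not covered. → 15%.
Line C: printing → 12.3; electrically operated → 12.3.2; reconditioned → 12.3.2.3. Scheduled 37%. Selvast agreement on 12.3: RVC < 65%. → 37%.
Line D: printing → 12.3; hydraulic → 12.3.1; as parts → 12.3.1.2. Scheduled 35%. Selvast agreement on 12.3: RVC ≥ 65% → 16% available; preferential 16%. → 16%.
Line E: metalworking → 12.1; hand-operated → 12.1.2; new → 12.1.2.3. Scheduled 16%. Maristan agreement on 12.3.1: 12.1.2.3 not covered. → 16%.
Sum: 3% + 15% + 37% + 16% + 16% = 87%.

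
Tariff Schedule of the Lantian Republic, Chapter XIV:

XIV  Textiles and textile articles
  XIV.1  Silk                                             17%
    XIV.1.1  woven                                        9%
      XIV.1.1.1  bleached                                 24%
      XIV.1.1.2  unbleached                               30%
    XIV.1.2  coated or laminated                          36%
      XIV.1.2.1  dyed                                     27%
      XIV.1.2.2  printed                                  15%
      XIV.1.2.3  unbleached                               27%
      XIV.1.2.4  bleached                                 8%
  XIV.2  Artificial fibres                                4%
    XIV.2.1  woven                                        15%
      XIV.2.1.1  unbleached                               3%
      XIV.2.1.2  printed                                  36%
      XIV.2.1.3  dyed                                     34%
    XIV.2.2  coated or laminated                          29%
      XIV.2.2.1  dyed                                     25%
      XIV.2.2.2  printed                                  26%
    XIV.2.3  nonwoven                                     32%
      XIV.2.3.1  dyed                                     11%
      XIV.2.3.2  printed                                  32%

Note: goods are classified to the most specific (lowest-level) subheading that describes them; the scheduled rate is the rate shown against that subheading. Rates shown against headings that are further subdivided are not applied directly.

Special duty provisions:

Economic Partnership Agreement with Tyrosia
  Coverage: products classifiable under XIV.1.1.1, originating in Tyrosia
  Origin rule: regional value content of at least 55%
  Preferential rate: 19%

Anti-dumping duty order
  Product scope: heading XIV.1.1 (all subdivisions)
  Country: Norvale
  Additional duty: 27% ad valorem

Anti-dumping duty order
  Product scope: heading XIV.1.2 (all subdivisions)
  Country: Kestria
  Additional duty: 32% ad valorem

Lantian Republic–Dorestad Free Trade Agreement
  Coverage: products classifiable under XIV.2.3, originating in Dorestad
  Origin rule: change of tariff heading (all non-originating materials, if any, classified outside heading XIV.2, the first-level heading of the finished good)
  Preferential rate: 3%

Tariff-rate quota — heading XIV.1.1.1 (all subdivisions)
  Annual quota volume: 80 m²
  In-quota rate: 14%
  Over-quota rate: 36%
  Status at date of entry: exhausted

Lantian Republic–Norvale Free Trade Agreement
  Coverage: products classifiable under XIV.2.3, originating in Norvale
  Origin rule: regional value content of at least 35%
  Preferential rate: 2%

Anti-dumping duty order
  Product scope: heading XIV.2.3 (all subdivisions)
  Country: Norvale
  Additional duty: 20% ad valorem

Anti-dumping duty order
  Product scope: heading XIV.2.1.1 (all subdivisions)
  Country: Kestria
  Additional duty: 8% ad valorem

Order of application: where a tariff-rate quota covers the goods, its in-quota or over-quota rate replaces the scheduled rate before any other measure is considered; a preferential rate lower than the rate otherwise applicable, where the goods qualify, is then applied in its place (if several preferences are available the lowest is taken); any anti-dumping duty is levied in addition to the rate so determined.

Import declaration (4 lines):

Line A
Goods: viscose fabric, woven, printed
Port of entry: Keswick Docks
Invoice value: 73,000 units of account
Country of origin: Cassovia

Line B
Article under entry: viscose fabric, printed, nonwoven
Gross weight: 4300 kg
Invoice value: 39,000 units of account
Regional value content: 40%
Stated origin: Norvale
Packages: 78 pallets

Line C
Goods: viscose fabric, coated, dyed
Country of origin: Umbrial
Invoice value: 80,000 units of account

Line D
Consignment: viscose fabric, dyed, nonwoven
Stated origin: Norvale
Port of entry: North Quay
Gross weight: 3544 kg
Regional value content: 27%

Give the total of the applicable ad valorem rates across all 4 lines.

114%

Line A: viscose → XIV.2; woven → XIV.2.1; printed → XIV.2.1.2. Scheduled 36%. No special measure applies. → 36%.
Line B: viscose → XIV.2; nonwoven → XIV.2.3; printed → XIV.2.3.2. Scheduled 32%. Norvale agreement on XIV.2.3: RVC ≥ 35% → 2% available; preferential 2%; anti-dumping (Norvale, XIV.2.3): +20%; total 2% + 20% = 22%. → 22%.
Line C: viscose → XIV.2; coated → XIV.2.2; dyed → XIV.2.2.1. Scheduled 25%. No special measure applies. → 25%.
Line D: viscose → XIV.2; nonwoven → XIV.2.3; dyed → XIV.2.3.1. Scheduled 11%. Norvale agreement on XIV.2.3: RVC < 35%; anti-dumping (Norvale, XIV.2.3): +20%; total 11% + 20% = 31%. → 31%.
Sum: 36% + 22% + 25% + 31% = 114%.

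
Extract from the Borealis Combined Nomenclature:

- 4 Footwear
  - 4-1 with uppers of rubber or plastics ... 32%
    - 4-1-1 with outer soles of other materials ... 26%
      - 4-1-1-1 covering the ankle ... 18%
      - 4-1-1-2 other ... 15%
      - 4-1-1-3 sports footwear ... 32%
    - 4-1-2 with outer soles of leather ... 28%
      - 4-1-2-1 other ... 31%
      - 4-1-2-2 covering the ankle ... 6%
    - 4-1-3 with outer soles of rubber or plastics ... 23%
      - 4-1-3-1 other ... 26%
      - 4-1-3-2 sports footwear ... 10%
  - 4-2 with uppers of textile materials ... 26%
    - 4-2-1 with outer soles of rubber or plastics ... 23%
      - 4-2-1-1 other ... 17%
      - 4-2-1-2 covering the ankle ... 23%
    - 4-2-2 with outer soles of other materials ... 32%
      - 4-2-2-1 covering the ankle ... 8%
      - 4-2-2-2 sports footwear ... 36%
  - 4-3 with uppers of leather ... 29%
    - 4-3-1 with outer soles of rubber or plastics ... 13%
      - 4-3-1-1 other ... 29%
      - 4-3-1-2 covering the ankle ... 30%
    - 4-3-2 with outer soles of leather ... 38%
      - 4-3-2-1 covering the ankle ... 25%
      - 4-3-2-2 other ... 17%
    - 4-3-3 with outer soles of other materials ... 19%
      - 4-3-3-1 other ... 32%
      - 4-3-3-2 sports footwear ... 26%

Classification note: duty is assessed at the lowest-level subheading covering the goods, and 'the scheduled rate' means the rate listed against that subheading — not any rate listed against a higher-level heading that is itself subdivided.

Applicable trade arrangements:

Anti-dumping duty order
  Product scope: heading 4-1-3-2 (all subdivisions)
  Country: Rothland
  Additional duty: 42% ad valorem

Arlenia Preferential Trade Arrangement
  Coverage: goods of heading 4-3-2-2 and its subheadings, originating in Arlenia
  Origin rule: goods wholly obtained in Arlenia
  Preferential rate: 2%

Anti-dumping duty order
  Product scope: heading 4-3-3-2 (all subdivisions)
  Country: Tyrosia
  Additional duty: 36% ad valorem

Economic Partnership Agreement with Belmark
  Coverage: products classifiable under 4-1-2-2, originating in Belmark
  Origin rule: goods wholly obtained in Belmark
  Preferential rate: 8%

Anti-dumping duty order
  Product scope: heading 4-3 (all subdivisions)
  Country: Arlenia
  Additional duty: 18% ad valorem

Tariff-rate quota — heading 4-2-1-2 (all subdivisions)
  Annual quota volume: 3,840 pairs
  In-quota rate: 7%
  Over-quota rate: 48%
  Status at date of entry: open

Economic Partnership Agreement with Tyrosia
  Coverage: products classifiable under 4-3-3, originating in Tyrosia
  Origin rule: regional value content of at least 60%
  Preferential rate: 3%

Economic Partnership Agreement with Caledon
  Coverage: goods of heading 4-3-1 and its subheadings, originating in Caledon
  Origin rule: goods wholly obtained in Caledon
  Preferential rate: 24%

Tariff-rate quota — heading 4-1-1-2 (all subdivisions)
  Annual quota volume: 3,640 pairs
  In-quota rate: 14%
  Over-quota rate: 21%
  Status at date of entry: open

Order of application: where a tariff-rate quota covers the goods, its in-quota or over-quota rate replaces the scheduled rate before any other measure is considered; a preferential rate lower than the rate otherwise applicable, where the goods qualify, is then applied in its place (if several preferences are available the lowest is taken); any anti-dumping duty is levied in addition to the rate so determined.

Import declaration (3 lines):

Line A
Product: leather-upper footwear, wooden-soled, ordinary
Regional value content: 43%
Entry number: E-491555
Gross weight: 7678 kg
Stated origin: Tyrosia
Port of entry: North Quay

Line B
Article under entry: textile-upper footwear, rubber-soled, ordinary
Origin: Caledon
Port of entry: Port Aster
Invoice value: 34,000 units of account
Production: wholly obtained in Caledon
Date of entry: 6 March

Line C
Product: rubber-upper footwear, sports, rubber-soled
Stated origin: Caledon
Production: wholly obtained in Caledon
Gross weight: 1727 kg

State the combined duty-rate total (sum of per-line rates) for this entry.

Line A: leather-upper → 4-3; wooden-soled → 4-3-3; ordinary → 4-3-3-1. Scheduled 32%. Tyrosia agreement on 4-3-3: RVC < 60%. → 32%.
Line B: textile-upper → 4-2; rubber-soled → 4-2-1; ordinary → 4-2-1-1. Scheduled 17%. Caledon agreement on 4-3-1: 4-2-1-1 not covered. → 17%.
Line C: rubber-upper → 4-1; rubber-soled → 4-1-3; sports → 4-1-3-2. Scheduled 10%. Caledon agreement on 4-3-1: 4-1-3-2 not covered. → 10%.
Sum: 32% + 17% + 10% = 59%.

59%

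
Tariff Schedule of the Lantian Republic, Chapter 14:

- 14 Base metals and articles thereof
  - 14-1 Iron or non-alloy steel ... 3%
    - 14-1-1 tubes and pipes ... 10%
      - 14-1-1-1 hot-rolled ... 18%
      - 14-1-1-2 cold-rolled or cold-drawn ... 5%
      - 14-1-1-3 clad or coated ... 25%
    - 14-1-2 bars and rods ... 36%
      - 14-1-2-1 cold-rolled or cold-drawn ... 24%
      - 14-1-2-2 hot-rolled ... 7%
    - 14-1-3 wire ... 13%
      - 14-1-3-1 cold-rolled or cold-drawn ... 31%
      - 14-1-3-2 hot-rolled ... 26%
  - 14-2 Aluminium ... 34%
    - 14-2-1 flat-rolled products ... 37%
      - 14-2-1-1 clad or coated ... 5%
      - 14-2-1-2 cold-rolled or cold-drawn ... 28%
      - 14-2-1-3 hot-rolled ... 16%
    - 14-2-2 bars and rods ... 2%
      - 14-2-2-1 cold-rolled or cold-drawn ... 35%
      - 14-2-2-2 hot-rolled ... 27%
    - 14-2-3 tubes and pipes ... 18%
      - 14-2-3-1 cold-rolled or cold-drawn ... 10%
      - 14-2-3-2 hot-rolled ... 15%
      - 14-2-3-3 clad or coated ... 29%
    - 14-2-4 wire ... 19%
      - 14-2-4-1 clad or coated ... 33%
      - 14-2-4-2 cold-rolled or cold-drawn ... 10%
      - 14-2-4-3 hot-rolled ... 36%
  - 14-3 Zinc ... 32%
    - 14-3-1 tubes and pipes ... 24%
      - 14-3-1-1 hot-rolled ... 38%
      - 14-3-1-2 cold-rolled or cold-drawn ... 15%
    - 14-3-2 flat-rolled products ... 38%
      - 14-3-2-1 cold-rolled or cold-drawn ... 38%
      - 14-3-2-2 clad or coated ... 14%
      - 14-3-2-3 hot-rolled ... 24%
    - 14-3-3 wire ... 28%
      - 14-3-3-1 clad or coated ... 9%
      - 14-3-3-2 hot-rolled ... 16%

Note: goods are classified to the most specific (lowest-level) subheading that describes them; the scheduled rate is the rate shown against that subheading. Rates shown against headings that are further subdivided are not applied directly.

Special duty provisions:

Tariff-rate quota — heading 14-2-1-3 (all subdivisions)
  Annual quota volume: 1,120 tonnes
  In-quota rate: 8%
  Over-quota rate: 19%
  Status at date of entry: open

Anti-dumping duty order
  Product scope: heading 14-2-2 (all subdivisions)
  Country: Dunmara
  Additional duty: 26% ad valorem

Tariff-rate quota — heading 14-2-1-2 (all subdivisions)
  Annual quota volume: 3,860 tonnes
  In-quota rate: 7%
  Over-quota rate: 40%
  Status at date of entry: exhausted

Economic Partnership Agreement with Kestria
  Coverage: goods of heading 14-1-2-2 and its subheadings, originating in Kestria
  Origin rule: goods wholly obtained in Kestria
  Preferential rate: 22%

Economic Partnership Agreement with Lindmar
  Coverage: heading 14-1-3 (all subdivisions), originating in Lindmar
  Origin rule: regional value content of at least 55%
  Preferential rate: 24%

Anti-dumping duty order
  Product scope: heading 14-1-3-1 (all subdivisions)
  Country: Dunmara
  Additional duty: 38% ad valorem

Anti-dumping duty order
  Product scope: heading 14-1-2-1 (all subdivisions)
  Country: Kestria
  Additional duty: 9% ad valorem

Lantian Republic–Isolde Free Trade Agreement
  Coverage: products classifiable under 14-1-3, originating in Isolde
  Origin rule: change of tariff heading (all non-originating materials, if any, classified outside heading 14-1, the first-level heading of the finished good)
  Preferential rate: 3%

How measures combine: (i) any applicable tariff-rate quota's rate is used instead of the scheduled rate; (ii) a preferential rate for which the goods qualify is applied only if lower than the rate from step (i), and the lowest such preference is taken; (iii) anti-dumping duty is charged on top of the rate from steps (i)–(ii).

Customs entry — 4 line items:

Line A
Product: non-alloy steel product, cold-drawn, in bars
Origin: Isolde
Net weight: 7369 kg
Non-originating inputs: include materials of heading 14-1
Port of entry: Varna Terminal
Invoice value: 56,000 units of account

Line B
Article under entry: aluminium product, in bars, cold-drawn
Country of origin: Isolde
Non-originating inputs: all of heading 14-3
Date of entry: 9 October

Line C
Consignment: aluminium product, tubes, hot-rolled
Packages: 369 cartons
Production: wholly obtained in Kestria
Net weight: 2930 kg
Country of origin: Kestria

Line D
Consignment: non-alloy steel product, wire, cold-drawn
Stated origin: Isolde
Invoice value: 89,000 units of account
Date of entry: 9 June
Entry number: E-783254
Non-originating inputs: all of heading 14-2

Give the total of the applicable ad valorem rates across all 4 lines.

77%

Line A: non-alloy steel → 14-1; in bars → 14-1-2; cold-drawn → 14-1-2-1. Scheduled 24%. Isolde agreement on 14-1-3: 14-1-2-1 not covered. → 24%.
Line B: aluminium → 14-2; in bars → 14-2-2; cold-drawn → 14-2-2-1. Scheduled 35%. Isolde agreement on 14-1-3: 14-2-2-1 not covered. → 35%.
Line C: aluminium → 14-2; tubes → 14-2-3; hot-rolled → 14-2-3-2. Scheduled 15%. Kestria agreement on 14-1-2-2: 14-2-3-2 not covered. → 15%.
Line D: non-alloy steel → 14-1; wire → 14-1-3; cold-drawn → 14-1-3-1. Scheduled 31%. Isolde agreement on 14-1-3: CTH met → 3% available; preferential 3%. → 3%.
Sum: 24% + 35% + 15% + 3% = 77%.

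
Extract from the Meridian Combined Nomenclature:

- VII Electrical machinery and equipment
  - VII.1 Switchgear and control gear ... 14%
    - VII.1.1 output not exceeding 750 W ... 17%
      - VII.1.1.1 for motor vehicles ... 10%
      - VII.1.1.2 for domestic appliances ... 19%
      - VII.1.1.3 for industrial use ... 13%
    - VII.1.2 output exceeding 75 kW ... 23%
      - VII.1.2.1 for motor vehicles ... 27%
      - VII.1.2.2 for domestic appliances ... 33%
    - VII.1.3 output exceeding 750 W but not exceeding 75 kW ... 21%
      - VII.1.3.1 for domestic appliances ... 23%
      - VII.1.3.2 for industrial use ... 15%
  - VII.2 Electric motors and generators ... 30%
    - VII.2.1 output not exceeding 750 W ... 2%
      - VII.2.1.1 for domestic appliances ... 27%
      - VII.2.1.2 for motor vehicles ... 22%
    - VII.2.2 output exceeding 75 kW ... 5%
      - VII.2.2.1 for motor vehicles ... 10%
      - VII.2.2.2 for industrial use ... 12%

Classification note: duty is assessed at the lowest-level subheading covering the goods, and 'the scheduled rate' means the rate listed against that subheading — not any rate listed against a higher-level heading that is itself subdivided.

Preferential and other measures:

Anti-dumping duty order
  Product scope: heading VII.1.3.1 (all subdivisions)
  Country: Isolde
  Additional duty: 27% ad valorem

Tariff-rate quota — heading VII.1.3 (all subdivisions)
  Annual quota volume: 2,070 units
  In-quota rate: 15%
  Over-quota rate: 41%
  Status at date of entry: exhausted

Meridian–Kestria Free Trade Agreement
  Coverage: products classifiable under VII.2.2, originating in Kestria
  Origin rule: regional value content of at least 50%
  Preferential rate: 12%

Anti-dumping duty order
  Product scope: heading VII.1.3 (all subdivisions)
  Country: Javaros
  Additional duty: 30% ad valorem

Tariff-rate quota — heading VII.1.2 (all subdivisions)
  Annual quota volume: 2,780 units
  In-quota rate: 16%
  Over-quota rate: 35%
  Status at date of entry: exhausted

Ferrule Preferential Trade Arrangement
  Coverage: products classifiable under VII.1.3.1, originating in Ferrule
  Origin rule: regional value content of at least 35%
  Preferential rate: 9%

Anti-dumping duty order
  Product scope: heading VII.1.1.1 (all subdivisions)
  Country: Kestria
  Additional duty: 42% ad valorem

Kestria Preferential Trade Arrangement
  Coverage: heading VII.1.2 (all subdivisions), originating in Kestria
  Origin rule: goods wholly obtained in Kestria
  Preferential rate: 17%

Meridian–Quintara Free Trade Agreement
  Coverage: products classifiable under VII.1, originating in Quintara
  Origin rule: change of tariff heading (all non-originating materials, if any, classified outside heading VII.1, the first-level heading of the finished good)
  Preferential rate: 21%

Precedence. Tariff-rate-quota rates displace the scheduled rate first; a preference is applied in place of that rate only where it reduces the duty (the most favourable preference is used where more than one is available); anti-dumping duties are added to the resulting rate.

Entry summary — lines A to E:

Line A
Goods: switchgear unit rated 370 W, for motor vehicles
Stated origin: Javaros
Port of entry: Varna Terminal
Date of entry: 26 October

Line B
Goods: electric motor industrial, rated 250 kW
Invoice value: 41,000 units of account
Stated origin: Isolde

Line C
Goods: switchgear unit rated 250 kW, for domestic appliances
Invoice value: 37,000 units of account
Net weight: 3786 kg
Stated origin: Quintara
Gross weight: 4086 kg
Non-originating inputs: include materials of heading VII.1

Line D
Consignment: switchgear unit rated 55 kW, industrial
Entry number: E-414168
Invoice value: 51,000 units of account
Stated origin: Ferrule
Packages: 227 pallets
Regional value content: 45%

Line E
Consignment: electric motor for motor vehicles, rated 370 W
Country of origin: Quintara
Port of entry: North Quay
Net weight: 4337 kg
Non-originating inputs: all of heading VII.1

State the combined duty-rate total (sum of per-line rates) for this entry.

Line A: switchgear unit → VII.1; rated 370 W → VII.1.1; for motor vehicles → VII.1.1.1. Scheduled 10%. No special measure applies. → 10%.
Line B: electric motor → VII.2; rated 250 kW → VII.2.2; industrial → VII.2.2.2. Scheduled 12%. No special measure applies. → 12%.
Line C: switchgear unit → VII.1; rated 250 kW → VII.1.2; for domestic appliances → VII.1.2.2. Scheduled 33%. quota on VII.1.2 exhausted → over-quota 35%; Quintara agreement on VII.1: CTH not met. → 35%.
Line D: switchgear unit → VII.1; rated 55 kW → VII.1.3; industrial → VII.1.3.2. Scheduled 15%. quota on VII.1.3 exhausted → over-quota 41%; Ferrule agreement on VII.1.3.1: VII.1.3.2 not covered. → 41%.
Line E: electric motor → VII.2; rated 370 W → VII.2.1; for motor vehicles → VII.2.1.2. Scheduled 22%. Quintara agreement on VII.1: VII.2.1.2 not covered. → 22%.
Sum: 10% + 12% + 35% + 41% + 22% = 120%.

120%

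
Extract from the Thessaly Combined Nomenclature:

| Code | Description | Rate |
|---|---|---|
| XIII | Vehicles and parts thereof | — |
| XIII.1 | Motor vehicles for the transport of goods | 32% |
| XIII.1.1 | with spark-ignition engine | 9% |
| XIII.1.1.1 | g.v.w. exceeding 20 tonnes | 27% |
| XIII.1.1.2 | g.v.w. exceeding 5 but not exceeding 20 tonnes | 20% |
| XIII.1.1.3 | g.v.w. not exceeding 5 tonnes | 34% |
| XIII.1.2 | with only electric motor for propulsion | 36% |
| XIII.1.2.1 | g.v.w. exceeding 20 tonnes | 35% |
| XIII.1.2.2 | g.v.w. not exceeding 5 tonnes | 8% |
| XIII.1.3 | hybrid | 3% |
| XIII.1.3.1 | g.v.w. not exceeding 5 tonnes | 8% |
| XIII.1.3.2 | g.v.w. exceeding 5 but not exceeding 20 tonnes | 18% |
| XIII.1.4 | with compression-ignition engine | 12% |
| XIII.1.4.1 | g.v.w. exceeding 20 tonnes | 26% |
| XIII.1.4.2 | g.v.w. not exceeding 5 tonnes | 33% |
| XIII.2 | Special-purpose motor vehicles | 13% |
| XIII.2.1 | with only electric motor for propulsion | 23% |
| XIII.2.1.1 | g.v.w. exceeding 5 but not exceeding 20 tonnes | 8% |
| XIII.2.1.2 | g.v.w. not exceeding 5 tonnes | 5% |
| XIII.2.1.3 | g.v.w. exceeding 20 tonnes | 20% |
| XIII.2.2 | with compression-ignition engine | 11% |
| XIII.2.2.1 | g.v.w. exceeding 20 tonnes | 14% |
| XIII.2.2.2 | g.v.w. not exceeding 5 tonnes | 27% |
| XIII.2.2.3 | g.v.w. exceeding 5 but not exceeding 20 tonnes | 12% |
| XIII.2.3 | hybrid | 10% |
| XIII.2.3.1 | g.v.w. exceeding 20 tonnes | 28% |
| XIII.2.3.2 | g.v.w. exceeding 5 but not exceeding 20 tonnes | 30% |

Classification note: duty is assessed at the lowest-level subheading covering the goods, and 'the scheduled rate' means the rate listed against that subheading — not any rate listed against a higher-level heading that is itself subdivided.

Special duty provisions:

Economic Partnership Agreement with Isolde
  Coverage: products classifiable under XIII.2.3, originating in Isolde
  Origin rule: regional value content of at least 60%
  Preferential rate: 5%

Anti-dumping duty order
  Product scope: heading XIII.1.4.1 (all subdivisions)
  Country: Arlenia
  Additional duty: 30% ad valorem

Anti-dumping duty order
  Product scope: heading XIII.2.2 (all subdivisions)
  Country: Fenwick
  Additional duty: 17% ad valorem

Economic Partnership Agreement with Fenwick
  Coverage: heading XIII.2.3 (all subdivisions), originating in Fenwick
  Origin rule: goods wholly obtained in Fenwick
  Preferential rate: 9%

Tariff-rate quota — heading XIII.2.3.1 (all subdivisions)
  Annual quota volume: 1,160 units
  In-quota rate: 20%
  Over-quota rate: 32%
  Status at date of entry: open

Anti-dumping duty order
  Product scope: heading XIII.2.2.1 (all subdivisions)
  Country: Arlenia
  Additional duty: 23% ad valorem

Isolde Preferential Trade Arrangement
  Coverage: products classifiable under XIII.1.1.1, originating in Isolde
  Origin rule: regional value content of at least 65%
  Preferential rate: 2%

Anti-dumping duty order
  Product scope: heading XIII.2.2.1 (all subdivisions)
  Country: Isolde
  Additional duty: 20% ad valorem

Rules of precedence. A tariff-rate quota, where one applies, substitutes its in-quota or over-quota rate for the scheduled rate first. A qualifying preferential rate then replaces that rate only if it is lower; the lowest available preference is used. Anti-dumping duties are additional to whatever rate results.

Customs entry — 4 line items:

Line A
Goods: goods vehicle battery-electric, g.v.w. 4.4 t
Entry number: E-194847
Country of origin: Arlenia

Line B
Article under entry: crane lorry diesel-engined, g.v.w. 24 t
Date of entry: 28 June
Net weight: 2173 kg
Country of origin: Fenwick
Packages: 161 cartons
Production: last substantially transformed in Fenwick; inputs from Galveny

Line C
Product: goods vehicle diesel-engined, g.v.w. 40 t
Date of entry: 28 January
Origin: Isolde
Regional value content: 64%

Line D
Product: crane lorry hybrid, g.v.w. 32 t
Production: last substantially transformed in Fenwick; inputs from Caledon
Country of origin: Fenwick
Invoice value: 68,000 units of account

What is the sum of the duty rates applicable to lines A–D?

85%

Line A: goods vehicle → XIII.1; battery-electric → XIII.1.2; g.v.w. 4.4 t → XIII.1.2.2. Scheduled 8%. No special measure applies. → 8%.
Line B: crane lorry → XIII.2; diesel-engined → XIII.2.2; g.v.w. 24 t → XIII.2.2.1. Scheduled 14%. Fenwick agreement on XIII.2.3: XIII.2.2.1 not covered; anti-dumping (Fenwick, XIII.2.2): +17%; total 14% + 17% = 31%. → 31%.
Line C: goods vehicle → XIII.1; diesel-engined → XIII.1.4; g.v.w. 40 t → XIII.1.4.1. Scheduled 26%. Isolde agreement on XIII.2.3: XIII.1.4.1 not covered; Isolde agreement on XIII.1.1.1: XIII.1.4.1 not covered. → 26%.
Line D: crane lorry → XIII.2; hybrid → XIII.2.3; g.v.w. 32 t → XIII.2.3.1. Scheduled 28%. quota on XIII.2.3.1 open → in-quota 20%; Fenwick agreement on XIII.2.3: not wholly obtained. → 20%.
Sum: 8% + 31% + 26% + 20% = 85%.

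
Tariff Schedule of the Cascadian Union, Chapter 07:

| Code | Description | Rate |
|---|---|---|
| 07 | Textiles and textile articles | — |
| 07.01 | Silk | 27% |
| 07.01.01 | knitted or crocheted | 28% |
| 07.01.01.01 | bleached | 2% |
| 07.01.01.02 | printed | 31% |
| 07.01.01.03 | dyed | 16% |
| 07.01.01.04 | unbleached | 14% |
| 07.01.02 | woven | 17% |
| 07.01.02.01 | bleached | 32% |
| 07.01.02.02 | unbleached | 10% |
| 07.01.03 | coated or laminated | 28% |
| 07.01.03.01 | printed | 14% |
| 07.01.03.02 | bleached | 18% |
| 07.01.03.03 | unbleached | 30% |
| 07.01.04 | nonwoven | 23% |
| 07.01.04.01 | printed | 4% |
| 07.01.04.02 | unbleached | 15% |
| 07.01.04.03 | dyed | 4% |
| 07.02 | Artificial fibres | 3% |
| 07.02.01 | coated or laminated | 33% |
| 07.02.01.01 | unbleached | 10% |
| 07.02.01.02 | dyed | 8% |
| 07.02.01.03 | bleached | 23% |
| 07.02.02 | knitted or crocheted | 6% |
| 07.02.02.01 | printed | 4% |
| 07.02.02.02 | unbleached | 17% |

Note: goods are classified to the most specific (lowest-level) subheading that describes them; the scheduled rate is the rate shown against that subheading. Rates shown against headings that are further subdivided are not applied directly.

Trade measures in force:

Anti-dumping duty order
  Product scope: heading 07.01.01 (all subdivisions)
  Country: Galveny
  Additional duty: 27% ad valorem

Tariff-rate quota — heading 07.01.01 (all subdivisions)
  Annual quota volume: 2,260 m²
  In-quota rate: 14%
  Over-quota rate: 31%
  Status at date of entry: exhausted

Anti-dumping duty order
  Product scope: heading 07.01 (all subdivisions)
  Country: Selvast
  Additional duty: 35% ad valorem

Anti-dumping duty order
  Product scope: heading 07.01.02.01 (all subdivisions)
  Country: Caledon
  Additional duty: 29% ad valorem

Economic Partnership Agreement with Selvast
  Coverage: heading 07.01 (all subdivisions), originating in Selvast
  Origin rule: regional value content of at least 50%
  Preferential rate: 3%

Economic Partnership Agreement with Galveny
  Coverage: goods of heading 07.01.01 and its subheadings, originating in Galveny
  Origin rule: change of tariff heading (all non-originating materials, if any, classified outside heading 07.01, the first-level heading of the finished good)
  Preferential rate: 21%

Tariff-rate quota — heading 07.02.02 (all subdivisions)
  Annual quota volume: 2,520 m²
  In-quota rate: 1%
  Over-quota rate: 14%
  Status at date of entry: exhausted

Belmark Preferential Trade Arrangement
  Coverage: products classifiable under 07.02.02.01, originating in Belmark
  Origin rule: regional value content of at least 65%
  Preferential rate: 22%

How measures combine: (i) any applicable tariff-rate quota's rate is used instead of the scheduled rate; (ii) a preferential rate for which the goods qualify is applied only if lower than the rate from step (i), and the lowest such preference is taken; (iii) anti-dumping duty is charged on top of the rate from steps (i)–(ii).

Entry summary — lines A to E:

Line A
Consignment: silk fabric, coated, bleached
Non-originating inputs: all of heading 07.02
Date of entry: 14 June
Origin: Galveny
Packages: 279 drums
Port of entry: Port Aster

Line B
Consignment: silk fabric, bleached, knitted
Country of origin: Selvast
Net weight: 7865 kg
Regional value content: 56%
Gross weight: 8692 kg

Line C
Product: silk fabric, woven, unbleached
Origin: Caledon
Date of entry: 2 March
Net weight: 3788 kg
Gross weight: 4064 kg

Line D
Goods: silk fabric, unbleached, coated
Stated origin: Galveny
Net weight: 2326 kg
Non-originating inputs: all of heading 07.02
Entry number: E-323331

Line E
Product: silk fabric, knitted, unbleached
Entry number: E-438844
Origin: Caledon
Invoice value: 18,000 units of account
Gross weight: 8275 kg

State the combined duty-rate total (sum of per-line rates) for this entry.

127%

Line A: silk → 07.01; coated → 07.01.03; bleached → 07.01.03.02. Scheduled 18%. Galveny agreement on 07.01.01: 07.01.03.02 not covered. → 18%.
Line B: silk → 07.01; knitted → 07.01.01; bleached → 07.01.01.01. Scheduled 2%. quota on 07.01.01 exhausted → over-quota 31%; Selvast agreement on 07.01: RVC ≥ 50% → 3% available; preferential 3%; anti-dumping (Selvast, 07.01): +35%; total 3% + 35% = 38%. → 38%.
Line C: silk → 07.01; woven → 07.01.02; unbleached → 07.01.02.02. Scheduled 10%. No special measure applies. → 10%.
Line D: silk → 07.01; coated → 07.01.03; unbleached → 07.01.03.03. Scheduled 30%. Galveny agreement on 07.01.01: 07.01.03.03 not covered. → 30%.
Line E: silk → 07.01; knitted → 07.01.01; unbleached → 07.01.01.04. Scheduled 14%. quota on 07.01.01 exhausted → over-quota 31%. → 31%.
Sum: 18% + 38% + 10% + 30% + 31% = 127%.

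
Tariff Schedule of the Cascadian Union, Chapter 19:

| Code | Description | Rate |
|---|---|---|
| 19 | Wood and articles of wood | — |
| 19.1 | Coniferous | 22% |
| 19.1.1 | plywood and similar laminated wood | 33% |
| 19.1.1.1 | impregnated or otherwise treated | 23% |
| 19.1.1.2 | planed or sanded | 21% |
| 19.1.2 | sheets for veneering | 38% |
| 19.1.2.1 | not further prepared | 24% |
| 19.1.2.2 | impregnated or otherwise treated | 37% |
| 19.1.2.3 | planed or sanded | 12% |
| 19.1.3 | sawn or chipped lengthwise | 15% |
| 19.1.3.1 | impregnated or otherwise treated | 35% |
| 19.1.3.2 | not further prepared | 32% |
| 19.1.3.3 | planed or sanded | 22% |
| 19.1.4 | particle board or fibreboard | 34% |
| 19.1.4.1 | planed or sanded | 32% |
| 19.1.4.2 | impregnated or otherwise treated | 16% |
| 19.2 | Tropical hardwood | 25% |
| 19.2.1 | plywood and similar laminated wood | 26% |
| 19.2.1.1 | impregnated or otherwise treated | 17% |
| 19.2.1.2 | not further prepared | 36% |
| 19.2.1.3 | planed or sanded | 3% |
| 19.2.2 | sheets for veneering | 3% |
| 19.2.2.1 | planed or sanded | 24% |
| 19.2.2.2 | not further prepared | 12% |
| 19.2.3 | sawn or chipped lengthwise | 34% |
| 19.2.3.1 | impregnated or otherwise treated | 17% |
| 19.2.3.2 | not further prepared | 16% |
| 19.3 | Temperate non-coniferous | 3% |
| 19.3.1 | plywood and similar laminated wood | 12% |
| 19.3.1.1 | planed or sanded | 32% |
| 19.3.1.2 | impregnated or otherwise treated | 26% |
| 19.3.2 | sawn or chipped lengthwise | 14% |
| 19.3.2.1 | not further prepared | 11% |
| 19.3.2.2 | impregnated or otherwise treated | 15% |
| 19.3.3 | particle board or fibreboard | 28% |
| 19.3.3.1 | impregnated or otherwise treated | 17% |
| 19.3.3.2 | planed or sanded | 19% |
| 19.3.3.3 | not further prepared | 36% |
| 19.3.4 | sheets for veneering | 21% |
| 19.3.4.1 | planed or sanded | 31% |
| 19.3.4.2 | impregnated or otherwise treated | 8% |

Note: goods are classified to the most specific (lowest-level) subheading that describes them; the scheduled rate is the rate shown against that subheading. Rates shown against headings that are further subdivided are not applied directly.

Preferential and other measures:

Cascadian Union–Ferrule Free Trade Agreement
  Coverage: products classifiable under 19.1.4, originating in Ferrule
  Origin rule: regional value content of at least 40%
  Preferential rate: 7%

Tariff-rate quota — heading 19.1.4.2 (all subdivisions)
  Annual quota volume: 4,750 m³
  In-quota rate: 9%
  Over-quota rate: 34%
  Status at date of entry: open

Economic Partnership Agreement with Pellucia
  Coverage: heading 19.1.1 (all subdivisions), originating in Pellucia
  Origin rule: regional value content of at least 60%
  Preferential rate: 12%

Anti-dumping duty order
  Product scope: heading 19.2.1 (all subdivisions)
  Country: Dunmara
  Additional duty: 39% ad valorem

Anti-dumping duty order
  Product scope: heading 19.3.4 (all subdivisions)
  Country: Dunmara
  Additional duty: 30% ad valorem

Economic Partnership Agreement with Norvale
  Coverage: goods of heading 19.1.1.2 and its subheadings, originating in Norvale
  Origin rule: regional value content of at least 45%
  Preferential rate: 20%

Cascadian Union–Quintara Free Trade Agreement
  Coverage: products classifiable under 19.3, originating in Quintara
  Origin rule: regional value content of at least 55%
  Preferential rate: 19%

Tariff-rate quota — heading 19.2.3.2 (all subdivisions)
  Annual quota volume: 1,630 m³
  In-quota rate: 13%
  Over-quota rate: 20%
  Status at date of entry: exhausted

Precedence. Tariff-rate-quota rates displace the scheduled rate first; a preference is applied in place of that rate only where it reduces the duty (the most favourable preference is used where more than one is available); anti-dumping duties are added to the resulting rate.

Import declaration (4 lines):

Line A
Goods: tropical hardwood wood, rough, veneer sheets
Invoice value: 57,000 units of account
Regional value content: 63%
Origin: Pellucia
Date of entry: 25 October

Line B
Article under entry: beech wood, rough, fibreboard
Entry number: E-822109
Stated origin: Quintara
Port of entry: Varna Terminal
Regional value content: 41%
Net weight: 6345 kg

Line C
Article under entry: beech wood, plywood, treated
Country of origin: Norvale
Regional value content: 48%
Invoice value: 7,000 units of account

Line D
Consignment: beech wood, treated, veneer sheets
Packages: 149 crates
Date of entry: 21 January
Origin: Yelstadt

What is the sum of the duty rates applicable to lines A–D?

Line A: tropical hardwood → 19.2; veneer sheets → 19.2.2; rough → 19.2.2.2. Scheduled 12%. Pellucia agreement on 19.1.1: 19.2.2.2 not covered. → 12%.
Line B: beech → 19.3; fibreboard → 19.3.3; rough → 19.3.3.3. Scheduled 36%. Quintara agreement on 19.3: RVC < 55%. → 36%.
Line C: beech → 19.3; plywood → 19.3.1; treated → 19.3.1.2. Scheduled 26%. Norvale agreement on 19.1.1.2: 19.3.1.2 not covered. → 26%.
Line D: beech → 19.3; veneer sheets → 19.3.4; treated → 19.3.4.2. Scheduled 8%. No special measure applies. → 8%.
Sum: 12% + 36% + 26% + 8% = 82%.

82%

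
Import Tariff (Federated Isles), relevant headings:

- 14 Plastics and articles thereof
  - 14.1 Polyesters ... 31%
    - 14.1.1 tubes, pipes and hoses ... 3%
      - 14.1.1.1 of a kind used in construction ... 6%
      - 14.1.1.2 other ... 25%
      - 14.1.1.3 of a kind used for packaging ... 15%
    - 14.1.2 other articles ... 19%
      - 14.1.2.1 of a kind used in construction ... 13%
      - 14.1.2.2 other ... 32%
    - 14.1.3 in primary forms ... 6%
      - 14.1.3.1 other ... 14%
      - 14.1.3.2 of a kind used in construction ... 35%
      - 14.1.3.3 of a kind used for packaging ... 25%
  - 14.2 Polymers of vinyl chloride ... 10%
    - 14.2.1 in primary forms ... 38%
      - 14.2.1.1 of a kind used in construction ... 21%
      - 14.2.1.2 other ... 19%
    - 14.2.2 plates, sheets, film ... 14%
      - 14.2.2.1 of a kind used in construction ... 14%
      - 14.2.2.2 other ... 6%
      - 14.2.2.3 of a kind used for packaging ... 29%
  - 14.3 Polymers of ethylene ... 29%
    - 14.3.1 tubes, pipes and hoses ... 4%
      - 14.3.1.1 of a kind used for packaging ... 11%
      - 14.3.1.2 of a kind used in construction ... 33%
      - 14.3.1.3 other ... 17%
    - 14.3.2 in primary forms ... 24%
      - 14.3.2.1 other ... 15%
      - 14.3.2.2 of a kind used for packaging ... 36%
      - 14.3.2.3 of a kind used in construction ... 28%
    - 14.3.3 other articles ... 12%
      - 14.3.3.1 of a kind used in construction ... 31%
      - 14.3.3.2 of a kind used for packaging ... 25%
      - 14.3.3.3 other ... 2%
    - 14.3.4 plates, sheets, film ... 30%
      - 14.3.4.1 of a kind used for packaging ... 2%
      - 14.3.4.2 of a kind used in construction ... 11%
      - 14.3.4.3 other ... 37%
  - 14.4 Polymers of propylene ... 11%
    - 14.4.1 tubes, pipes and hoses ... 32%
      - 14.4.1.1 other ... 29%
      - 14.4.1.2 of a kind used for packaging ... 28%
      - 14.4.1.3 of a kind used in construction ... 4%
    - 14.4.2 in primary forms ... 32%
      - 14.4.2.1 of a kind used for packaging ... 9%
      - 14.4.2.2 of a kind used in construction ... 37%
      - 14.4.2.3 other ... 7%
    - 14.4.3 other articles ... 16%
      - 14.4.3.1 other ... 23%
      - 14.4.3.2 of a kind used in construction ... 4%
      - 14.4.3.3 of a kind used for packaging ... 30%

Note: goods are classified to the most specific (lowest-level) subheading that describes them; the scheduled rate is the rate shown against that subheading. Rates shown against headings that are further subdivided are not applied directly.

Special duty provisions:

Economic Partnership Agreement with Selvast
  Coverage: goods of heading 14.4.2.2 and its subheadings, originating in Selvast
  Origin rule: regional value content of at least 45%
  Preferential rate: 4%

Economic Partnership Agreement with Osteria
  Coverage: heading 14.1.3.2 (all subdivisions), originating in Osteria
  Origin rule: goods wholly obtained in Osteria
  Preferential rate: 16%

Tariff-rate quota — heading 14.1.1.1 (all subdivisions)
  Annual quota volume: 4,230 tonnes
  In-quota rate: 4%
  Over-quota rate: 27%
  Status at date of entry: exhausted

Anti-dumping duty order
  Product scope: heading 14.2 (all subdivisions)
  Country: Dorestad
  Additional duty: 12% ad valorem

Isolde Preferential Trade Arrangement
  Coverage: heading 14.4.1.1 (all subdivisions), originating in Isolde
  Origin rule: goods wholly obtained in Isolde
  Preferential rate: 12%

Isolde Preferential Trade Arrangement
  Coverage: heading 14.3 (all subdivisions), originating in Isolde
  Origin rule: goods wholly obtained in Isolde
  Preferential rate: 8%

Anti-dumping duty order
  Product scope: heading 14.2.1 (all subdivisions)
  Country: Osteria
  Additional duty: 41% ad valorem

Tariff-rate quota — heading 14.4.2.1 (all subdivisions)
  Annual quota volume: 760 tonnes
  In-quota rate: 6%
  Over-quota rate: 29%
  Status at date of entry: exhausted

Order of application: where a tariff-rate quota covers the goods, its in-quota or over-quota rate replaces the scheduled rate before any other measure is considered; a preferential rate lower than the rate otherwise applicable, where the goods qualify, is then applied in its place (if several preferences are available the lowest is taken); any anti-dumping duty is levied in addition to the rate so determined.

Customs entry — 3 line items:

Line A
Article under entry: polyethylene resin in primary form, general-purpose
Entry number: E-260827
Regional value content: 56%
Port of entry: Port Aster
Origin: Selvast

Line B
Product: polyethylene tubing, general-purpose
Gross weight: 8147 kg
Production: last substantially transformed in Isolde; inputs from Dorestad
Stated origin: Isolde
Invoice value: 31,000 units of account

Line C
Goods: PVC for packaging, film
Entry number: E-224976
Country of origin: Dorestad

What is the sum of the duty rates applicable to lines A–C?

Line A: polyethylene → 14.3; resin in primary form → 14.3.2; general-purpose → 14.3.2.1. Scheduled 15%. Selvast agreement on 14.4.2.2: 14.3.2.1 not covered. → 15%.
Line B: polyethylene → 14.3; tubing → 14.3.1; general-purpose → 14.3.1.3. Scheduled 17%. Isolde agreement on 14.4.1.1: 14.3.1.3 not covered; Isolde agreement on 14.3: not wholly obtained. → 17%.
Line C: PVC → 14.2; film → 14.2.2; for packaging → 14.2.2.3. Scheduled 29%. anti-dumping (Dorestad, 14.2): +12%; total 29% + 12% = 41%. → 41%.
Sum: 15% + 17% + 41% = 73%.

73%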